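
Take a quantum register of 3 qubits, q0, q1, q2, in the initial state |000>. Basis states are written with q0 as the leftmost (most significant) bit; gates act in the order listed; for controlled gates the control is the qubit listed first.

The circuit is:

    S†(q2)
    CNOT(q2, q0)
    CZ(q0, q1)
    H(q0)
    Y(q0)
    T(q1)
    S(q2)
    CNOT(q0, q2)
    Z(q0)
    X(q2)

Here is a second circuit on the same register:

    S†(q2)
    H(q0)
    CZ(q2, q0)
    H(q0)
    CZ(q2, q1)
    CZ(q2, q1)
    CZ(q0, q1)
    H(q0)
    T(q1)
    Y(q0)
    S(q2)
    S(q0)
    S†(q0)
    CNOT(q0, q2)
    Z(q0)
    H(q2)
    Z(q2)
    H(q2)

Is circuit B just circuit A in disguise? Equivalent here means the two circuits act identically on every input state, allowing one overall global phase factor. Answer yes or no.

Yes, they are equivalent — the unitaries differ by at most a global phase.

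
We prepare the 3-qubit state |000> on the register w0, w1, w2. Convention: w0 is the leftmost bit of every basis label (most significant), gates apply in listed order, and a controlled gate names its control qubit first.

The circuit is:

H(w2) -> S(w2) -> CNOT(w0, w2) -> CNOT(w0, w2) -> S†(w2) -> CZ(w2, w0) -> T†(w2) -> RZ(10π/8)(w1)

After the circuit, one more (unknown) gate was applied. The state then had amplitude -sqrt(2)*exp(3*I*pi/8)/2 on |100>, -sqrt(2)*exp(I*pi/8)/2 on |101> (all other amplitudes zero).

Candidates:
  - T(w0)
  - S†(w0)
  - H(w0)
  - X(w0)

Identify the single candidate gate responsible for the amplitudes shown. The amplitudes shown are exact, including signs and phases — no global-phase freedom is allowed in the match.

The unique candidate consistent with the amplitudes is X(w0).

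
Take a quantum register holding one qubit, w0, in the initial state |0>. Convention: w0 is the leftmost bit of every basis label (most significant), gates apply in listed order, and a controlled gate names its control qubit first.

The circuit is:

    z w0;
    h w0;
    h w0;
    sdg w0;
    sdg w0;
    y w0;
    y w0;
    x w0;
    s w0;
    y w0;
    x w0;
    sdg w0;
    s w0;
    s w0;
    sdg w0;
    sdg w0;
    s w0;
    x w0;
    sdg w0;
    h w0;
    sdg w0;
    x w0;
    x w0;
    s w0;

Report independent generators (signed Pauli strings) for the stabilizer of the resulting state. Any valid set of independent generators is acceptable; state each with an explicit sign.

The final state is stabilized by the group generated by +X; other independent generating sets are equally valid.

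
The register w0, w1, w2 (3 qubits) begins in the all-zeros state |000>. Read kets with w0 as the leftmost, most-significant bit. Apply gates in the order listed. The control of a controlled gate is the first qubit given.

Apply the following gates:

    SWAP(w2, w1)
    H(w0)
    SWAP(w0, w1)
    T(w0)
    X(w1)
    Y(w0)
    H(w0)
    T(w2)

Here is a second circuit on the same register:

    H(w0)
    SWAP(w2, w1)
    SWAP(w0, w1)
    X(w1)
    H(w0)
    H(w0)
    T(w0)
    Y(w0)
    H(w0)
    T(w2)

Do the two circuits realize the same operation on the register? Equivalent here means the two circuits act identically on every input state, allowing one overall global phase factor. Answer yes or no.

Yes, they are equivalent — the unitaries differ by at most a global phase.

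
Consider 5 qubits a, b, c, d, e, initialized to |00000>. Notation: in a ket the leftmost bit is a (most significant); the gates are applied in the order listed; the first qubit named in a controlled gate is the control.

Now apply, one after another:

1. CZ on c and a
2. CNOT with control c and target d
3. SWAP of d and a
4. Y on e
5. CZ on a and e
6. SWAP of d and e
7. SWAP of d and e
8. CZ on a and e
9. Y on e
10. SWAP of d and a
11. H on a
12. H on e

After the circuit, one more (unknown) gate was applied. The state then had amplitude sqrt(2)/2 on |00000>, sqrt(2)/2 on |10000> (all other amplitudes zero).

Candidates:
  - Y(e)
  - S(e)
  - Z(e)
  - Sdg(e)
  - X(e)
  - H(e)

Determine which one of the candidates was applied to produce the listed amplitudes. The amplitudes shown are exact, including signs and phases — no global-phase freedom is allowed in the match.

The unique candidate consistent with the amplitudes is H(e).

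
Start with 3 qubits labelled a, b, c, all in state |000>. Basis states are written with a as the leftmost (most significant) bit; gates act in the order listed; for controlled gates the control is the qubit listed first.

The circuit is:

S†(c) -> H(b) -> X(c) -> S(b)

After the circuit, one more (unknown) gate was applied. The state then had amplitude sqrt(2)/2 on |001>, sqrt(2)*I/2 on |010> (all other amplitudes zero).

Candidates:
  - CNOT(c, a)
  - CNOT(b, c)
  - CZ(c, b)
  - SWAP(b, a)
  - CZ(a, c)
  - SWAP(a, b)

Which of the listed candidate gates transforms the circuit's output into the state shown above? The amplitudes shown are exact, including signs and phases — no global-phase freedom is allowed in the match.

It was CNOT(b, c) that produced the state shown.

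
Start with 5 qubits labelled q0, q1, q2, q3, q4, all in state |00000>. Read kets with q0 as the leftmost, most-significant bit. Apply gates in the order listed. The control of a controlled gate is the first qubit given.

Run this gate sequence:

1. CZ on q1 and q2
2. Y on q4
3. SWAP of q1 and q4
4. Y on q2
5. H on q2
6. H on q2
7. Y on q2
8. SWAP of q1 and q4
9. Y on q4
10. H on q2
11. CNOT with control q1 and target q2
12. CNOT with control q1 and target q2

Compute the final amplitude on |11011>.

The amplitude on |11011> is 0. Key observation: gates 2-9 undo each other exactly, leaving only the rest of the circuit to track.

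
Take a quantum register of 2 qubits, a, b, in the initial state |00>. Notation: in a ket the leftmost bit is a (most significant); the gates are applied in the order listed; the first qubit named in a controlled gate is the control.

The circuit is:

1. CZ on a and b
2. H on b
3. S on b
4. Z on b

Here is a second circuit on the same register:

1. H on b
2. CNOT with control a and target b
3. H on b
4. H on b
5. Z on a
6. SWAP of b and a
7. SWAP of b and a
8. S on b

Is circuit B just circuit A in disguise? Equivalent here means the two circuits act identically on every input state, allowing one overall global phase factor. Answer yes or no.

No, they are not equivalent — no single phase factor reconciles the two unitaries.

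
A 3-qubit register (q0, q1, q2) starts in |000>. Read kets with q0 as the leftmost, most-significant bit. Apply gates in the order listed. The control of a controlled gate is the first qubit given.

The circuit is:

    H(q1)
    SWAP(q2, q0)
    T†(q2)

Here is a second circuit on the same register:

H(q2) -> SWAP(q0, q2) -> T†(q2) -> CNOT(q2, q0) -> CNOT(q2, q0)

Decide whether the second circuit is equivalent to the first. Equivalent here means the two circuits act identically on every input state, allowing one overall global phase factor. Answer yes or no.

No: there is an input state on which the two circuits produce genuinely different outputs (not merely differing by a phase).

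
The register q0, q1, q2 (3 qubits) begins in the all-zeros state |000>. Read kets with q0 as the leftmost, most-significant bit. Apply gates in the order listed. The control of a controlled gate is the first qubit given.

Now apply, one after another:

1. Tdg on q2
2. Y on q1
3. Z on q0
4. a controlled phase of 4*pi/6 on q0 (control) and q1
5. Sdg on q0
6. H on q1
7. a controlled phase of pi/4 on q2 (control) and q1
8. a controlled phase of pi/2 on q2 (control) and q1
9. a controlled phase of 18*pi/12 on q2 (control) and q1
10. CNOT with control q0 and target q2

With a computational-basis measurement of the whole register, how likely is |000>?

A full measurement returns |000> with probability 1/2.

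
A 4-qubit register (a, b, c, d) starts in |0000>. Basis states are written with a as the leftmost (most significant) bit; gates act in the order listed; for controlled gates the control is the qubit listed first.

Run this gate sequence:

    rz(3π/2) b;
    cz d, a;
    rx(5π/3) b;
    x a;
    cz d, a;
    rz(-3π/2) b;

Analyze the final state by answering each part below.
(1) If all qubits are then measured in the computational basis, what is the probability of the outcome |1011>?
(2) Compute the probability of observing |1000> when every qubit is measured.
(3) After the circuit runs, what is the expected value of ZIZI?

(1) Outcome |1011> occurs with probability 0.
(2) The probability of measuring |1000> is 3/4.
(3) The observable ZIZI averages to -1.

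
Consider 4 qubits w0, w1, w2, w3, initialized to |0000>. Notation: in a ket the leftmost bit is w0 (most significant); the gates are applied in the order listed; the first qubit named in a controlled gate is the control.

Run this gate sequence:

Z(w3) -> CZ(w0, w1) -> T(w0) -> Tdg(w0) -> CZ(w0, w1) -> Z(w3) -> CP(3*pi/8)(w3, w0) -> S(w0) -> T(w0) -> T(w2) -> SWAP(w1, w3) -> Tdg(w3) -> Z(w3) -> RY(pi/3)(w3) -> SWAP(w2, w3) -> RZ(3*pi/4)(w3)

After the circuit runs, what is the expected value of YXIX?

The expectation value of YXIX is 0. Key observation: steps 1-6 multiply out to the identity, so the circuit reduces to the remaining gates.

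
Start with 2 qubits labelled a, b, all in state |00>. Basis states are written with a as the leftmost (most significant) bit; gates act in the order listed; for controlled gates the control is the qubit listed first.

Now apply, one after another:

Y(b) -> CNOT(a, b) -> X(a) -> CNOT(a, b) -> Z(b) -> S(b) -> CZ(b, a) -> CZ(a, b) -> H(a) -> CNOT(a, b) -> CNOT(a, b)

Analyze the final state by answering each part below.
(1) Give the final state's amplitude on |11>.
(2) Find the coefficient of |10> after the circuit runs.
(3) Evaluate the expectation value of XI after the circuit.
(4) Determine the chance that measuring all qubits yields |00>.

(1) |11> carries amplitude 0 in the final state.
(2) |10> carries amplitude -sqrt(2)*I/2 in the final state.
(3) In the final state, XI has expectation -1.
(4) A full measurement returns |00> with probability 1/2.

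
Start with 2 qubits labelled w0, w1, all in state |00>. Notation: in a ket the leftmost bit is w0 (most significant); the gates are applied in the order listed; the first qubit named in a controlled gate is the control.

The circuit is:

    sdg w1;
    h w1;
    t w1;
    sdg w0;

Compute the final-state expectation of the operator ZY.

The observable ZY averages to sqrt(2)/2.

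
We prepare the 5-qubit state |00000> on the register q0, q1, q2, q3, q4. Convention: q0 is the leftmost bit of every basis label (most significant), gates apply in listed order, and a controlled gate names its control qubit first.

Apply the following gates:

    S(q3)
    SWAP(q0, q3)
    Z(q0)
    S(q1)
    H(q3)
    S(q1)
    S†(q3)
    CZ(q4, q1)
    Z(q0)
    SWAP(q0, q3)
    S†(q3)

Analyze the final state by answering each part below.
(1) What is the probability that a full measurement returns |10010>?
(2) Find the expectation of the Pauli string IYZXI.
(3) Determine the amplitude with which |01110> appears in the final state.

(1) A full measurement returns |10010> with probability 0.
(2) In the final state, IYZXI has expectation 0.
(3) The final state's coefficient on |01110> equals 0.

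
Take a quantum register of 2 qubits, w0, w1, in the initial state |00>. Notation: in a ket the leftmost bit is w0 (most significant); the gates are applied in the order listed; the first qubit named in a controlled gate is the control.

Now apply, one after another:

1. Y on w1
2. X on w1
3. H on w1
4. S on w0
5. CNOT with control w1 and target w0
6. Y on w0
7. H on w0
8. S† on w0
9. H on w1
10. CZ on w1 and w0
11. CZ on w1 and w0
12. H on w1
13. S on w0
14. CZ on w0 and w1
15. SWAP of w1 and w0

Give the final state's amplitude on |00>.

The amplitude on |00> is -1/2. Key observation: gates 8-13 undo each other exactly, leaving only the rest of the circuit to track.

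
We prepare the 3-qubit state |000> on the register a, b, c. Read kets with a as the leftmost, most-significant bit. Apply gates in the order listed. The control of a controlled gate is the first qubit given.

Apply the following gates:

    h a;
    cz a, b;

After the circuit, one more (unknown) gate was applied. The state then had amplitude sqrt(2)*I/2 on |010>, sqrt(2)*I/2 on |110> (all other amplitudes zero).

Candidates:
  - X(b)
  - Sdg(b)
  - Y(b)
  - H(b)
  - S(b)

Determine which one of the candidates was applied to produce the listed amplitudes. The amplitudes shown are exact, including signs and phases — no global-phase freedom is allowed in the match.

The applied gate was Y(b).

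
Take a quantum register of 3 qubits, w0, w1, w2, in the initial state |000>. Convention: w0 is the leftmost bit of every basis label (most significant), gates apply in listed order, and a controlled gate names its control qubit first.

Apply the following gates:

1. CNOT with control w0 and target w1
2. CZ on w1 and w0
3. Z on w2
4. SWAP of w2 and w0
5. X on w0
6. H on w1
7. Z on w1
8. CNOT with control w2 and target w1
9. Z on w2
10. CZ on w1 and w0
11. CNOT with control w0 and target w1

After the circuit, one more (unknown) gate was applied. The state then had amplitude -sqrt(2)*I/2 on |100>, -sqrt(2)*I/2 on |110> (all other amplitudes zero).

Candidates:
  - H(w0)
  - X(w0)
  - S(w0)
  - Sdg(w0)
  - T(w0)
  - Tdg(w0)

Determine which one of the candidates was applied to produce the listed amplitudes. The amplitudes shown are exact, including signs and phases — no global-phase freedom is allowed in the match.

It was Sdg(w0) that produced the state shown.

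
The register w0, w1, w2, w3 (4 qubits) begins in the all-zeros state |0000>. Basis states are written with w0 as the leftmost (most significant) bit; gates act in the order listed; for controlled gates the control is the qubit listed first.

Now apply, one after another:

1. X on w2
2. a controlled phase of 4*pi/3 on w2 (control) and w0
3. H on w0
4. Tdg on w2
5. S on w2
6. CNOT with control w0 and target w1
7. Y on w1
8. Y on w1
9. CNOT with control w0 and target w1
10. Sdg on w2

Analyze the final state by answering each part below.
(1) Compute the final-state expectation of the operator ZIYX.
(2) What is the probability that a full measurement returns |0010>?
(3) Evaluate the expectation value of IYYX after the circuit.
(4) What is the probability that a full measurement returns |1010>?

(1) The expectation value of ZIYX is 0.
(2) The probability of measuring |0010> is 1/2.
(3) The expectation value of IYYX is 0.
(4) The probability of measuring |1010> is 1/2.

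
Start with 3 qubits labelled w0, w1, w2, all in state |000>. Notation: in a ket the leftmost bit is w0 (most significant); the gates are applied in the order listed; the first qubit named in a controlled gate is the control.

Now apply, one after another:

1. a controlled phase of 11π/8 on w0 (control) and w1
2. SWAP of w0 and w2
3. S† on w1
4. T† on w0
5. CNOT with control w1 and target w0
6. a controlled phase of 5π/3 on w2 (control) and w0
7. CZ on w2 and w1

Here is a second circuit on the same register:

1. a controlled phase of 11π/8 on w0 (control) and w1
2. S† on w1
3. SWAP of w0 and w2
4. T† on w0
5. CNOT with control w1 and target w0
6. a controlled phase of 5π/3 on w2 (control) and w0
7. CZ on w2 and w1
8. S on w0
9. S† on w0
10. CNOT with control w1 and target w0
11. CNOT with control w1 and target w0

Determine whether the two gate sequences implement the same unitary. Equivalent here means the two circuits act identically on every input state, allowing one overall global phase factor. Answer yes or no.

Yes, they are equivalent — the unitaries differ by at most a global phase.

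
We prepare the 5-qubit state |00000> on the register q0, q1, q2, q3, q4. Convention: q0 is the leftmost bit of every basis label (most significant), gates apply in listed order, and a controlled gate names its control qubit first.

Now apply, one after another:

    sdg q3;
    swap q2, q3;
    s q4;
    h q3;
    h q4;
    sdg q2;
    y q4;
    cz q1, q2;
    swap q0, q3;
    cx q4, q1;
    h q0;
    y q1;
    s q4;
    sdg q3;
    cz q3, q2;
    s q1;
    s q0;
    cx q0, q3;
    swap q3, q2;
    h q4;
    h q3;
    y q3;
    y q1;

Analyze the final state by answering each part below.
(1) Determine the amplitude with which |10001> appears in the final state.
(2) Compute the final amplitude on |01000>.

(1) The final state's coefficient on |10001> equals 0.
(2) The final state's coefficient on |01000> equals sqrt(2)*I/4.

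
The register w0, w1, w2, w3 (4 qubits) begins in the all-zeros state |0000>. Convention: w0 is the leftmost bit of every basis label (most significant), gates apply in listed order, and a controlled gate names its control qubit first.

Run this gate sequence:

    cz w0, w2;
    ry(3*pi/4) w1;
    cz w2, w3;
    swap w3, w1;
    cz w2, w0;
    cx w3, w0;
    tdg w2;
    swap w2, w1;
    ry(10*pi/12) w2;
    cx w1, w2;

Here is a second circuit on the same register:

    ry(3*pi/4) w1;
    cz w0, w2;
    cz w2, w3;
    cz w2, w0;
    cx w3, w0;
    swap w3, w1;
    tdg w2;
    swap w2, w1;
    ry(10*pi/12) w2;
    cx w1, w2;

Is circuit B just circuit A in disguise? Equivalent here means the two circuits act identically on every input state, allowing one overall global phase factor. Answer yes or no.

No — the two circuits implement different unitaries, even allowing a global phase.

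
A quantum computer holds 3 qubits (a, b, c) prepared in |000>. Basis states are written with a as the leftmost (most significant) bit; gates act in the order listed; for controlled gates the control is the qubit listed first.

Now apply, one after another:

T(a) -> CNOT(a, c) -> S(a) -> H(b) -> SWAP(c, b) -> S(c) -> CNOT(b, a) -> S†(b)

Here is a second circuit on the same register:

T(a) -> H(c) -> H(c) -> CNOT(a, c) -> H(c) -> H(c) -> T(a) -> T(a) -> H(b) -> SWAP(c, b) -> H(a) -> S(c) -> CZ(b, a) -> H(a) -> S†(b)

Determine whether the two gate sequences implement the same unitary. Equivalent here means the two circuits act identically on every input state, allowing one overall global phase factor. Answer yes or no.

Yes — the two circuits implement the same unitary up to a global phase.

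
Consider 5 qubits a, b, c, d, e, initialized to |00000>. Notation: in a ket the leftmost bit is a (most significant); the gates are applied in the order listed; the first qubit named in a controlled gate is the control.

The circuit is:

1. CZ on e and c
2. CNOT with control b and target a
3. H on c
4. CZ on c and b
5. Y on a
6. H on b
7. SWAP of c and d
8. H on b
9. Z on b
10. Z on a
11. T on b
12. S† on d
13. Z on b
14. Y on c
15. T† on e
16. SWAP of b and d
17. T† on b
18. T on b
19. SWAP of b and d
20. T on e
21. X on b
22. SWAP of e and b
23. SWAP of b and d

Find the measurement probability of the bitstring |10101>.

The probability of measuring |10101> is 1/2. Key observation: steps 15-20 multiply out to the identity, so the circuit reduces to the remaining gates.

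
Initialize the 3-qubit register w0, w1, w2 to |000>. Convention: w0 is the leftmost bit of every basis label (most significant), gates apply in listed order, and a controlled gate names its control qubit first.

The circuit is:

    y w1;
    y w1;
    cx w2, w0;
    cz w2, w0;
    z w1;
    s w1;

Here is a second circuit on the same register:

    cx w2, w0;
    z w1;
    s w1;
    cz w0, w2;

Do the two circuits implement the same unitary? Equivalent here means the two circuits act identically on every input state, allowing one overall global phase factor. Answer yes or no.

Yes: on every input state the two circuits agree up to one overall phase factor.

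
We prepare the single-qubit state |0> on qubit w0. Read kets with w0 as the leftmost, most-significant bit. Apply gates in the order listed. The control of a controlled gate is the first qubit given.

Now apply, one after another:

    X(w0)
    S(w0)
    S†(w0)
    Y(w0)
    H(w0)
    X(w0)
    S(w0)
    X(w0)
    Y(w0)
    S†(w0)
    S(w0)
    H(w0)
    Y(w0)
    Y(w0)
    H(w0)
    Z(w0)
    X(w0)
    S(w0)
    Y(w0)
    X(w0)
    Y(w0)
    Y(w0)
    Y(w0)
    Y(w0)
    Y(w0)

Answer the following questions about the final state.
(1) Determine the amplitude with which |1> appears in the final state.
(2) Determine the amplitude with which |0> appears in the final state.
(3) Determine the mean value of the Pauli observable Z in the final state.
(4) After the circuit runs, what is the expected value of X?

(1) |1> carries amplitude sqrt(2)*I/2 in the final state. Key observation: steps 22-25 multiply out to the identity, so the circuit reduces to the remaining gates.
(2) |0> carries amplitude sqrt(2)*I/2 in the final state.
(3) The expectation value of Z is 0.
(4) The observable X averages to 1.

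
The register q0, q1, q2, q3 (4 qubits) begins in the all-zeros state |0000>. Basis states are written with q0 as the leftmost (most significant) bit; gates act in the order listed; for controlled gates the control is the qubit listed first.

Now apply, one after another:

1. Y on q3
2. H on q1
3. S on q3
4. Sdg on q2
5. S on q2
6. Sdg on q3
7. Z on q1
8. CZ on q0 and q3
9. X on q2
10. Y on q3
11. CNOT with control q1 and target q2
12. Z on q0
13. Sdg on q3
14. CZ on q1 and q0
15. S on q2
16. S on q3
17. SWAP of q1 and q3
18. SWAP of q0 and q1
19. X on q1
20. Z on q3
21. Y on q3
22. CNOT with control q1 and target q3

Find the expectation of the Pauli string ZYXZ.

The observable ZYXZ averages to 0. Key observation: gates 3-6 undo each other exactly, leaving only the rest of the circuit to track.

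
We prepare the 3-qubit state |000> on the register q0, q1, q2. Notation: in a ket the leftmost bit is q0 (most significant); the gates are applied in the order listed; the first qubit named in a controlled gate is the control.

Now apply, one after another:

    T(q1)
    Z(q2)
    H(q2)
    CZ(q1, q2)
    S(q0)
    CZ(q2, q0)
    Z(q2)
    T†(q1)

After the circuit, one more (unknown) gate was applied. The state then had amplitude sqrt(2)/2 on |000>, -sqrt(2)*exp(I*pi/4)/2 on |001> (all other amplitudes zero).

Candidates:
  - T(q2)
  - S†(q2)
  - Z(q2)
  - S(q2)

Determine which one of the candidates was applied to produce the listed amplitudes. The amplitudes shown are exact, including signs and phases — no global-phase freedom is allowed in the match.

The applied gate was T(q2).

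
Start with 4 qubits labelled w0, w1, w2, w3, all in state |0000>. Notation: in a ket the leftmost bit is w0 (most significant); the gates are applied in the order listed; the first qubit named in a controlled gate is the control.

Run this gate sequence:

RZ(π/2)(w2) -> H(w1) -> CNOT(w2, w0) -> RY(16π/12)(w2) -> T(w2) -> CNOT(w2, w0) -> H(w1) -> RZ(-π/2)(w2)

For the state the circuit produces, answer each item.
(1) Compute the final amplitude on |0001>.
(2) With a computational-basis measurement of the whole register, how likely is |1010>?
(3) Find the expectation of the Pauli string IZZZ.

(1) The final state's coefficient on |0001> equals 0.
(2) Outcome |1010> occurs with probability 3/4.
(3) The observable IZZZ averages to -1/2.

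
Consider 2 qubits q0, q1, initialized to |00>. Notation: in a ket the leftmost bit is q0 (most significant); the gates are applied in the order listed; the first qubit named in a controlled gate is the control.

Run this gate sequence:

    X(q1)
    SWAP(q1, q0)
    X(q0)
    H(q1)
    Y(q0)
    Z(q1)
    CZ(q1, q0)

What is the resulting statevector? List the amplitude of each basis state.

The final amplitudes are 0 on |00>, 0 on |01>, sqrt(2)*I/2 on |10>, sqrt(2)*I/2 on |11>.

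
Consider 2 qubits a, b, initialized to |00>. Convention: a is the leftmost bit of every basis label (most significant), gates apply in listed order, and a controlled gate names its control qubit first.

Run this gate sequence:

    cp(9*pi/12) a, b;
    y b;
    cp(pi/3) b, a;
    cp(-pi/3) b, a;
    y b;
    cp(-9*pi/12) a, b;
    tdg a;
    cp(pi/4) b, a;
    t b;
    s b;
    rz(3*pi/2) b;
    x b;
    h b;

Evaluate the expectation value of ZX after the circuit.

The expectation value of ZX is -1. Key observation: steps 1-6 multiply out to the identity, so the circuit reduces to the remaining gates.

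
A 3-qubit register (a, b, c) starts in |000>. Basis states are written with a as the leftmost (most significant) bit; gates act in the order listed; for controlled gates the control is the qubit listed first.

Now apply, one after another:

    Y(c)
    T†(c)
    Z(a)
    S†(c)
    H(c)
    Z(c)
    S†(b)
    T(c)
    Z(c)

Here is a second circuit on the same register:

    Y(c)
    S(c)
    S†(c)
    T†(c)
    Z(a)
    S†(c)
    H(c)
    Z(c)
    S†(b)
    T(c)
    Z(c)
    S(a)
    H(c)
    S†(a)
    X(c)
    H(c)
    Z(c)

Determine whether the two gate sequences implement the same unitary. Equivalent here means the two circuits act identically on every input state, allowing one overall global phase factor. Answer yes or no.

Yes — the two circuits implement the same unitary up to a global phase.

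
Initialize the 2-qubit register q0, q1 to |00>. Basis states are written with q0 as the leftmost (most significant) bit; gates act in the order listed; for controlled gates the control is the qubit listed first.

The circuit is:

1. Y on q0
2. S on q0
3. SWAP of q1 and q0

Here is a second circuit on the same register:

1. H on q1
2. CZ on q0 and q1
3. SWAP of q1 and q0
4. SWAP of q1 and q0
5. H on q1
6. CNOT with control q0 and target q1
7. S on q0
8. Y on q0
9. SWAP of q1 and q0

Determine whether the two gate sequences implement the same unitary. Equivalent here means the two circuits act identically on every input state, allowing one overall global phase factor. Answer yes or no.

No — the two circuits implement different unitaries, even allowing a global phase.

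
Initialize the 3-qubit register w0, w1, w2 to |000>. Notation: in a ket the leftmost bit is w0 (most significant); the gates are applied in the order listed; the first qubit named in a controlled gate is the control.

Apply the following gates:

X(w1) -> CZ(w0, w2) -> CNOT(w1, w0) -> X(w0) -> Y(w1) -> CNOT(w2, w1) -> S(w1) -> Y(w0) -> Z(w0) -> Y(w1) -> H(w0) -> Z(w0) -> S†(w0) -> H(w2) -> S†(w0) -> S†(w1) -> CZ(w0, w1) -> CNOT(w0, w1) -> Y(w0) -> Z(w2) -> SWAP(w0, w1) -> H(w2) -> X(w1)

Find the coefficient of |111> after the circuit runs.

The final state's coefficient on |111> equals 0.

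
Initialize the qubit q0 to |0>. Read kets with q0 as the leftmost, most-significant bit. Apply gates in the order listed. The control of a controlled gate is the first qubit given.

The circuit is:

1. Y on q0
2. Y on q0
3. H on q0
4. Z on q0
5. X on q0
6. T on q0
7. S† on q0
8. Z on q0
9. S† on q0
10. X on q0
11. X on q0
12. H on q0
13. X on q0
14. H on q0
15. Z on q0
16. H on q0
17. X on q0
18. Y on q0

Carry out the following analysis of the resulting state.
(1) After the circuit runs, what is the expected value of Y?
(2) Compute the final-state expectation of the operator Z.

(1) The observable Y averages to -sqrt(2)/2.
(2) The expectation value of Z is -sqrt(2)/2.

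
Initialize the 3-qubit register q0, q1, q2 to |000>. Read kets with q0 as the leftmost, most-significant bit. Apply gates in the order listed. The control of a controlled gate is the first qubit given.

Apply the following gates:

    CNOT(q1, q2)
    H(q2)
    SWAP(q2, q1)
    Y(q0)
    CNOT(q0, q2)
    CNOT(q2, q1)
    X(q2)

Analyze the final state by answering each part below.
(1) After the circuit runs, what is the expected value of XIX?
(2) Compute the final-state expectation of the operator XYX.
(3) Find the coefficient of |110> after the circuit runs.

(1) In the final state, XIX has expectation 0.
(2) The observable XYX averages to 0.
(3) The final state's coefficient on |110> equals sqrt(2)*I/2.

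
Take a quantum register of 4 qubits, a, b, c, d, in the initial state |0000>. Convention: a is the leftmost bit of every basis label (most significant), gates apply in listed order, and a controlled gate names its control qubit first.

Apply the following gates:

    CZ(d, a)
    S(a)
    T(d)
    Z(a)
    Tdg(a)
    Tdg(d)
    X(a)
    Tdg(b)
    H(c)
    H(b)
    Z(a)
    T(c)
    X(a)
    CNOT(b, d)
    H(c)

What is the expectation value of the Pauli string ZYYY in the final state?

The expectation value of ZYYY is sqrt(2)/2.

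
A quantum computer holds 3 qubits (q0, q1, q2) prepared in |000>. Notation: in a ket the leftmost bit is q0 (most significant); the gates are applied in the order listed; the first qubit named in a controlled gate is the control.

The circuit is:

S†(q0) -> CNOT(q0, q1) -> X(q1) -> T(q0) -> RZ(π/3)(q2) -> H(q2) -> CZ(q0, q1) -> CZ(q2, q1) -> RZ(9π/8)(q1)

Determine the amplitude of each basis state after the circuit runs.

The resulting statevector has amplitude sqrt(2)*exp(19*I*pi/48)/2 on |010>, -sqrt(2)*exp(19*I*pi/48)/2 on |011>, and 0 on every other basis state.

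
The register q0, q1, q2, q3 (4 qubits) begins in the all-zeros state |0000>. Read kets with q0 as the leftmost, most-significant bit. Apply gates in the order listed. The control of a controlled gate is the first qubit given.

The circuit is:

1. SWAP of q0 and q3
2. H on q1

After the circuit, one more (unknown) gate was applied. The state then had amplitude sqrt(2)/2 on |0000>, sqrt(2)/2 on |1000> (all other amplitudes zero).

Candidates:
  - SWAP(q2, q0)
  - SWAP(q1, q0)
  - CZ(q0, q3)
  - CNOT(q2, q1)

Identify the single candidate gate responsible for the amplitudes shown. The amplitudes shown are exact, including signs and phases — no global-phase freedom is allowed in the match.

The unique candidate consistent with the amplitudes is SWAP(q1, q0).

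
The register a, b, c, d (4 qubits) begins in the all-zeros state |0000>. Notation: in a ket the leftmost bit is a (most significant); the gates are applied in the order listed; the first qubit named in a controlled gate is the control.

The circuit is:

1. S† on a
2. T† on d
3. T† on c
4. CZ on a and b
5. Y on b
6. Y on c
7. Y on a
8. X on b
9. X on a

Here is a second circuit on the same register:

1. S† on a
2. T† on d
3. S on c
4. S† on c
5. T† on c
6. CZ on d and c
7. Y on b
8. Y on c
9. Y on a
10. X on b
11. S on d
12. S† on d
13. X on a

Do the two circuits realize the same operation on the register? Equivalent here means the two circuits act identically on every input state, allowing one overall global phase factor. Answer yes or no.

No: there is an input state on which the two circuits produce genuinely different outputs (not merely differing by a phase).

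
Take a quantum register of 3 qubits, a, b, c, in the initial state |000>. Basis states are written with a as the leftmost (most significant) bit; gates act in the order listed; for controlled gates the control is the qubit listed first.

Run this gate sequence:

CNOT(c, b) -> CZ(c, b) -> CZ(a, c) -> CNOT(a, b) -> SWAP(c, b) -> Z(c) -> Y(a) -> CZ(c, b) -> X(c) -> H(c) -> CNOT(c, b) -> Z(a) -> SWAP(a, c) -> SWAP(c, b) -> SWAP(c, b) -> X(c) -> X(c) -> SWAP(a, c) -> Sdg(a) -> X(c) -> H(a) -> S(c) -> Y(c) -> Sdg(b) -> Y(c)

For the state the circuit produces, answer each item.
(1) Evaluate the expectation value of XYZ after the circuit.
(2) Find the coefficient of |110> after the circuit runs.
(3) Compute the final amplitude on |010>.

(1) In the final state, XYZ has expectation 0.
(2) The amplitude on |110> is I/2.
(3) The amplitude on |010> is -I/2.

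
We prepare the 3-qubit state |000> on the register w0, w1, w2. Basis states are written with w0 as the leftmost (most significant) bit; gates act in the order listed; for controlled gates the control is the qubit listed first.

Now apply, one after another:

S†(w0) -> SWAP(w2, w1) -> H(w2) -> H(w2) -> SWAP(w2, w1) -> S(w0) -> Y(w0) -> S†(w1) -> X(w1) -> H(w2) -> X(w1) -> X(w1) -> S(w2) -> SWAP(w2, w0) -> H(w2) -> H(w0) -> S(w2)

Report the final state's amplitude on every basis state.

The resulting statevector has amplitude 0 on |000>, 0 on |001>, sqrt(2)*(-1 + I)/4 on |010>, sqrt(2)*(1 + I)/4 on |011>, 0 on |100>, 0 on |101>, sqrt(2)*(1 + I)/4 on |110>, sqrt(2)*(1 - I)/4 on |111>.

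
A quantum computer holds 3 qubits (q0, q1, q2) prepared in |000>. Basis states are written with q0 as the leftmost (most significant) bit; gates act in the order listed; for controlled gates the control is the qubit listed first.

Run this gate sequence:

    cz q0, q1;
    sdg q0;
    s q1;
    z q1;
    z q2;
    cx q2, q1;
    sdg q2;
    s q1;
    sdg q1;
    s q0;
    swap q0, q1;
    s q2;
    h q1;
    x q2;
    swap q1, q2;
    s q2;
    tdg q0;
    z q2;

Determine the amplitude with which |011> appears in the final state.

The final state's coefficient on |011> equals -sqrt(2)*I/2.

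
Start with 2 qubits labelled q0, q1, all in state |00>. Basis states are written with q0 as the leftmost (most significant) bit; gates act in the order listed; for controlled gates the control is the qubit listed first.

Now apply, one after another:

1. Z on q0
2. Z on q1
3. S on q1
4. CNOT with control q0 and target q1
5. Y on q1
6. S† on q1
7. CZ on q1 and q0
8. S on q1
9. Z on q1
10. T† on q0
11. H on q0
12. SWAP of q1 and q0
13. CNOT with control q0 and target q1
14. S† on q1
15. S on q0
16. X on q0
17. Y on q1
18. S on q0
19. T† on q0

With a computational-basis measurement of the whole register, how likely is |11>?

The probability of measuring |11> is 0.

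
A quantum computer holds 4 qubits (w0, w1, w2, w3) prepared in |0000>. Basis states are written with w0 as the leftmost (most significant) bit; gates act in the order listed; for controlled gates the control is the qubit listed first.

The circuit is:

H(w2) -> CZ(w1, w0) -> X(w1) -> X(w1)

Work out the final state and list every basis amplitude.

The final amplitudes are sqrt(2)/2 on |0000>, sqrt(2)/2 on |0010>, and 0 on every other basis state. Key observation: steps 3-4 multiply out to the identity, so the circuit reduces to the remaining gates.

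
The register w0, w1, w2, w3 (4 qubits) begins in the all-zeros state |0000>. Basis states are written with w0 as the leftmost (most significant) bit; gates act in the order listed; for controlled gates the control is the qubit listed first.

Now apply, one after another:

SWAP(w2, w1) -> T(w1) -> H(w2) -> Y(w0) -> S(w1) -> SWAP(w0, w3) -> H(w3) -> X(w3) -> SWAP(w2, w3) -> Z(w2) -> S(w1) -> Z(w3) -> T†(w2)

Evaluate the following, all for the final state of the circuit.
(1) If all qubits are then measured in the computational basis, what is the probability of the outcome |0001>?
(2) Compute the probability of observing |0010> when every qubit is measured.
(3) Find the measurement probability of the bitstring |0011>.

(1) A full measurement returns |0001> with probability 1/4.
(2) The probability of measuring |0010> is 1/4.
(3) Outcome |0011> occurs with probability 1/4.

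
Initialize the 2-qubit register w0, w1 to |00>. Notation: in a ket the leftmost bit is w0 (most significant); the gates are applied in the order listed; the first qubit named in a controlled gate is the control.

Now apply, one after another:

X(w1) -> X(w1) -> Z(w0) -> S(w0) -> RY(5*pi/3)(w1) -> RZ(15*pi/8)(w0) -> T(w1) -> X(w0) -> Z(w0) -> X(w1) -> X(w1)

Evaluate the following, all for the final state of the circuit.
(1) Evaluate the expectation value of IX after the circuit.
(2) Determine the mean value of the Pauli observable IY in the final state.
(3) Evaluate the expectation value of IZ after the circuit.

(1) The expectation value of IX is -sqrt(6)/4.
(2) The observable IY averages to -sqrt(6)/4.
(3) The observable IZ averages to 1/2.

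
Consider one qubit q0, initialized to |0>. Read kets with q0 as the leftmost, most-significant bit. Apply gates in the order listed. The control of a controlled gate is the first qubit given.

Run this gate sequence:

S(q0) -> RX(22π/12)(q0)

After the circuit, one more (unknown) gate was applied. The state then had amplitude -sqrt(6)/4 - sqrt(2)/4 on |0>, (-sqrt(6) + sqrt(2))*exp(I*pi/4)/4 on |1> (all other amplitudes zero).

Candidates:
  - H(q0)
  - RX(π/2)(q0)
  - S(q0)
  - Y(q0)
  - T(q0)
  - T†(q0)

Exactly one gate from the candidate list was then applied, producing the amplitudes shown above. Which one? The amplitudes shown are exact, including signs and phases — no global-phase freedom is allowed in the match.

The unique candidate consistent with the amplitudes is T†(q0).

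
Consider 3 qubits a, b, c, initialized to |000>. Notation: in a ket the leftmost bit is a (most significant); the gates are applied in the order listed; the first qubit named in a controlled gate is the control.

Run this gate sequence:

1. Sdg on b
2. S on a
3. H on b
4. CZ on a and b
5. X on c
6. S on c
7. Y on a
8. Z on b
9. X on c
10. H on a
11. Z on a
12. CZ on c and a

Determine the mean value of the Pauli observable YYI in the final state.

The expectation value of YYI is 0.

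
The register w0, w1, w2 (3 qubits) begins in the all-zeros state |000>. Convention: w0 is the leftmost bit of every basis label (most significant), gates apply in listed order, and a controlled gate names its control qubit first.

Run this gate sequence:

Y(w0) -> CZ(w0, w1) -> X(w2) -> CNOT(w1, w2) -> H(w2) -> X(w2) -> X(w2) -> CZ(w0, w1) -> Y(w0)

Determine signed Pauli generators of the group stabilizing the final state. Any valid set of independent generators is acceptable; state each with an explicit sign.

The stabilizer group can be generated by -IIX, +ZII, +IZI, among other valid generating sets.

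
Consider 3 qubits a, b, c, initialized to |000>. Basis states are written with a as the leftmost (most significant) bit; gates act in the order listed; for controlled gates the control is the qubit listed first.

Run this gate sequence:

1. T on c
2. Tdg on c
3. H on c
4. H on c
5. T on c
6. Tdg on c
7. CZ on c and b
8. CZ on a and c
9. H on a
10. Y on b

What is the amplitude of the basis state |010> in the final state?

The amplitude on |010> is sqrt(2)*I/2.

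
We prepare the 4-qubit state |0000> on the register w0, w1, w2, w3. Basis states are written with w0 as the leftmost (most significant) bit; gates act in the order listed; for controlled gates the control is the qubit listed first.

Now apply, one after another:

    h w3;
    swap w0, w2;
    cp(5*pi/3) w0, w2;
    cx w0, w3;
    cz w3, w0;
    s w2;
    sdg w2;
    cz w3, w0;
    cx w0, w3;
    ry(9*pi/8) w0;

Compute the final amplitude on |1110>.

The final state's coefficient on |1110> equals 0.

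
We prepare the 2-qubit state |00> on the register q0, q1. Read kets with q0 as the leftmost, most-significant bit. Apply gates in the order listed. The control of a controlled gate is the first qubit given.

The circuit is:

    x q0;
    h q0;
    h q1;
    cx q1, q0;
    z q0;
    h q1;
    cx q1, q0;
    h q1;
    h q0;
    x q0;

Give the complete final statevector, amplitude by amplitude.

The final amplitudes are 0 on |00>, 0 on |01>, sqrt(2)/2 on |10>, -sqrt(2)/2 on |11>.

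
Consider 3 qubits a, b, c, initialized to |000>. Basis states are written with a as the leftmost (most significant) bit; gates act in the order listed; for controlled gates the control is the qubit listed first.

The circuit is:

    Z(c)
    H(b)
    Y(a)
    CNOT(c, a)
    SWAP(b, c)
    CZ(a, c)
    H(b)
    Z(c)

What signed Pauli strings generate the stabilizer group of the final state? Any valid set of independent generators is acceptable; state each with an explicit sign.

The final state is stabilized by the group generated by +IXI, +IIX, -ZII; other independent generating sets are equally valid.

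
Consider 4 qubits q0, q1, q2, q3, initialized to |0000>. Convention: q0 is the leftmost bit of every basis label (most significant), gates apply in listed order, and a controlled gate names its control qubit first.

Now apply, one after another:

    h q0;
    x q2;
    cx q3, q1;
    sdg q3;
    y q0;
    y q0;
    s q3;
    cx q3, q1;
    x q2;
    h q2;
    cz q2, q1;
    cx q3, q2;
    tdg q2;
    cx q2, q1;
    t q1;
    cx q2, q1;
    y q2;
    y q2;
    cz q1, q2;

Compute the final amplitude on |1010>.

The final state's coefficient on |1010> equals 1/2. Key observation: gates 2-9 undo each other exactly, leaving only the rest of the circuit to track.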